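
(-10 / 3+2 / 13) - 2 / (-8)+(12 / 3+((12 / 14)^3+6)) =412025 / 53508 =7.70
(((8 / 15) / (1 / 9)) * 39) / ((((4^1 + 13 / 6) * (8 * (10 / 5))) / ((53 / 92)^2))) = 985959 / 1565840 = 0.63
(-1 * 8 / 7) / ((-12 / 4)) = 8 / 21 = 0.38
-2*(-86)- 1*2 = 170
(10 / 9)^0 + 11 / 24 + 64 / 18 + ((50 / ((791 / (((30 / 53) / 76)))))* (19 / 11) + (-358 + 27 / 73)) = -854676402703 / 2423820168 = -352.62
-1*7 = -7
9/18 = 0.50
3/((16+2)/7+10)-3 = -243/88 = -2.76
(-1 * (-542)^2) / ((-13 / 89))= 26144996 / 13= 2011153.54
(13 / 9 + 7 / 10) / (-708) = -193 / 63720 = -0.00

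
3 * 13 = 39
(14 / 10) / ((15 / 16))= 112 / 75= 1.49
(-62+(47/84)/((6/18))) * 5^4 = -1055625/28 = -37700.89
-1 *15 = -15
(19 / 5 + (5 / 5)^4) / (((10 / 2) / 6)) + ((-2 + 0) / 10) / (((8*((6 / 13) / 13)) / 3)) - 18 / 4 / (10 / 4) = 1.85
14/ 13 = 1.08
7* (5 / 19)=35 / 19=1.84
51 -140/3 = 13/3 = 4.33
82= 82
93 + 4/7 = 655/7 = 93.57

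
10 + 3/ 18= 10.17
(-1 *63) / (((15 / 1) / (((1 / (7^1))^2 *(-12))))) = 36 / 35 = 1.03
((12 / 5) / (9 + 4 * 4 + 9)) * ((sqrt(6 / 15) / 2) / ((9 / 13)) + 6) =13 * sqrt(10) / 1275 + 36 / 85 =0.46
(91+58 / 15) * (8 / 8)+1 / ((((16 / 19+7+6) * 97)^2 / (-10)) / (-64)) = 926107690783 / 9762166815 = 94.87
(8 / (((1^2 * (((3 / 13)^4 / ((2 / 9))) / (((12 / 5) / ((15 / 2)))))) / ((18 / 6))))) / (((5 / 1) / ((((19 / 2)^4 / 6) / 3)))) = 14888392324 / 273375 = 54461.43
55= 55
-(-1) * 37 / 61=37 / 61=0.61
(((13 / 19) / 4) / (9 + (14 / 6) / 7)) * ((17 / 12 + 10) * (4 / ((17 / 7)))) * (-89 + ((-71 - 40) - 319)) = -924339 / 5168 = -178.86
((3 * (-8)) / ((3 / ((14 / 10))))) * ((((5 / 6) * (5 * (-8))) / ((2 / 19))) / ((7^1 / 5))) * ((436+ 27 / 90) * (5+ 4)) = 9947640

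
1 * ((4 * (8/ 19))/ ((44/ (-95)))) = -40/ 11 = -3.64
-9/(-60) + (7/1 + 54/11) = 2653/220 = 12.06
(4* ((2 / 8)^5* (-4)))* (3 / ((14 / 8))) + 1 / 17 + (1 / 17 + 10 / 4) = 4933 / 1904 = 2.59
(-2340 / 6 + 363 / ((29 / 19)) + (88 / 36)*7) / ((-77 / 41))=1445291 / 20097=71.92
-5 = -5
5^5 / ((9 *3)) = 3125 / 27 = 115.74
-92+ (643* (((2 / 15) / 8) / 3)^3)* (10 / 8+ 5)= -85846397 / 933120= -92.00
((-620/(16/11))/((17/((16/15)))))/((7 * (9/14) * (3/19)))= -51832/1377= -37.64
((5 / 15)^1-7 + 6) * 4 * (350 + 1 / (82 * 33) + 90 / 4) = -4031944 / 4059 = -993.33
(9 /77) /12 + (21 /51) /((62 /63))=69495 /162316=0.43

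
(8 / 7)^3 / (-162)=-256 / 27783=-0.01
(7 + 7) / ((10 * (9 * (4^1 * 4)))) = 7 / 720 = 0.01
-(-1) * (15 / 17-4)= -53 / 17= -3.12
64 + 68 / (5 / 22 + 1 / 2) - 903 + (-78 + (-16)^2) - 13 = -1161 / 2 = -580.50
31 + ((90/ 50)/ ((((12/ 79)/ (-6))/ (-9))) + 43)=7139/ 10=713.90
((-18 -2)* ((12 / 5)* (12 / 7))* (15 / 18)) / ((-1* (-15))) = -32 / 7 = -4.57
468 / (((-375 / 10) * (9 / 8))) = -832 / 75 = -11.09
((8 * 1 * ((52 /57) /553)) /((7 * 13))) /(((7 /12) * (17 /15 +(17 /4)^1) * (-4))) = -0.00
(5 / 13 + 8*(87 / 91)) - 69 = -5548 / 91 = -60.97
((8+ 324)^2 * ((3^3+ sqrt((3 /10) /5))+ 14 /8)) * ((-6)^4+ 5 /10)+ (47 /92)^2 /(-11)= 71452708 * sqrt(6) /5+ 382520643221631 /93104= 4143535245.04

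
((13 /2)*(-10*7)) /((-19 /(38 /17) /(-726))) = -660660 /17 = -38862.35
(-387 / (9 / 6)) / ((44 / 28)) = -1806 / 11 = -164.18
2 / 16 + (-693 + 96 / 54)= -49759 / 72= -691.10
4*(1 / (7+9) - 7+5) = -31 / 4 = -7.75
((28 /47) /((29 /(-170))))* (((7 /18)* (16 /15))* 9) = -53312 /4089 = -13.04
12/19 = 0.63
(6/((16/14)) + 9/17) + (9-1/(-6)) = 3049/204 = 14.95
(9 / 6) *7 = 21 / 2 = 10.50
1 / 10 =0.10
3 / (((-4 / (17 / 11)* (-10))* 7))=51 / 3080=0.02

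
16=16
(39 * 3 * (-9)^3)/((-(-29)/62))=-5288166/29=-182350.55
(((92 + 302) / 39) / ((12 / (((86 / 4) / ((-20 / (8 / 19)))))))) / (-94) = 8471 / 2089620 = 0.00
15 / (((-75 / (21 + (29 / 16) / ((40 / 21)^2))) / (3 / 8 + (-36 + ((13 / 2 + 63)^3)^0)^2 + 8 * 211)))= -12827916423 / 1024000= -12527.26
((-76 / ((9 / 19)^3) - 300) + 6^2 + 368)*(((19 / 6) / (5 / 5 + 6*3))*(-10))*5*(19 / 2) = 105798650 / 2187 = 48376.15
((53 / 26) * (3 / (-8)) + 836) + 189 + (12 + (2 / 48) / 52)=1293223 / 1248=1036.24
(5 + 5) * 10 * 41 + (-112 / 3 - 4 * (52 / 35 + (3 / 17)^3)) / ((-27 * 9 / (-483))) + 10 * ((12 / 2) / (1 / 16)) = 29690904424 / 5969295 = 4973.94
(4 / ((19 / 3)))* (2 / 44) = 6 / 209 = 0.03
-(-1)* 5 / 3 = 5 / 3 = 1.67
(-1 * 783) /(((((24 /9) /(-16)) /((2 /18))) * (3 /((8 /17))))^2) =-8.56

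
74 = 74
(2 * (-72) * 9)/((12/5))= -540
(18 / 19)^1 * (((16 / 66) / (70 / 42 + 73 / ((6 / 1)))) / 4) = 72 / 17347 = 0.00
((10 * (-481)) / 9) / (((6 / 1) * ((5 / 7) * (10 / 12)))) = -6734 / 45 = -149.64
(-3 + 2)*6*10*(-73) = 4380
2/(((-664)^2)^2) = 1/97194641408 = 0.00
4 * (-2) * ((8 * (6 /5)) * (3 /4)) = -57.60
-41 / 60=-0.68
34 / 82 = 17 / 41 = 0.41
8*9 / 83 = 72 / 83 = 0.87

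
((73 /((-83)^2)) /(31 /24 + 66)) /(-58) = -876 /322646315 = -0.00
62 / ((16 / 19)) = 589 / 8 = 73.62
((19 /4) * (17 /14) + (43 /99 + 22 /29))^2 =1252458671689 /25848922176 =48.45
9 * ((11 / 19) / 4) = 99 / 76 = 1.30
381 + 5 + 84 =470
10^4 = 10000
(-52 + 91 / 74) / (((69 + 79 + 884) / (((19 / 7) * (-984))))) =2926703 / 22274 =131.40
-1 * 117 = -117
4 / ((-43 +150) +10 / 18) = 9 / 242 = 0.04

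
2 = 2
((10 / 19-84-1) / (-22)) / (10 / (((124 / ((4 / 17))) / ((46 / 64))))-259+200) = -2255560 / 34650319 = -0.07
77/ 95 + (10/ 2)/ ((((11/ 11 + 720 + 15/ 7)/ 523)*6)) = 4077619/ 2885340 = 1.41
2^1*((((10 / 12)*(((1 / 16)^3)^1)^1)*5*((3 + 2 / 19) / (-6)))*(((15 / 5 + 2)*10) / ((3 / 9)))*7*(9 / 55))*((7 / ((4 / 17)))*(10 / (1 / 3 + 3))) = -55290375 / 3424256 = -16.15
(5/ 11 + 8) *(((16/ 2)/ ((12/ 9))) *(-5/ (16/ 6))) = -4185/ 44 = -95.11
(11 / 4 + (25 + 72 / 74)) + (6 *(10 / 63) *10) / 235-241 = -212.24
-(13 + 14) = -27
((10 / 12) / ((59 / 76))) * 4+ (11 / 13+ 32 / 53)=5.74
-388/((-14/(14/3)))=388/3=129.33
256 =256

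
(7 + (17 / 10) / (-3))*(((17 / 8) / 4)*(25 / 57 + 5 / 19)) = 3281 / 1368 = 2.40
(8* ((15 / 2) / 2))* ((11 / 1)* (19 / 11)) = 570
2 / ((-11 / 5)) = -10 / 11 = -0.91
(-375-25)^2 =160000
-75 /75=-1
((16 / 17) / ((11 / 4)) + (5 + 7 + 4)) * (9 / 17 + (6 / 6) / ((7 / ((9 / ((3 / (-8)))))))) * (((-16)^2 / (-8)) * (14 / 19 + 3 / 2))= 84345600 / 24871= 3391.32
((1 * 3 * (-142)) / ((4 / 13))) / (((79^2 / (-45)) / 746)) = 46477665 / 6241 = 7447.15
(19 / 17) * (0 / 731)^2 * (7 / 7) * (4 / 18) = 0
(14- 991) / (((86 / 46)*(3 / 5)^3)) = -2808875 / 1161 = -2419.36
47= 47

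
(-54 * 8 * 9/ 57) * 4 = -5184/ 19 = -272.84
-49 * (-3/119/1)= 21/17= 1.24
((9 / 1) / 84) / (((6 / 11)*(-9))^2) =121 / 27216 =0.00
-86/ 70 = -43/ 35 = -1.23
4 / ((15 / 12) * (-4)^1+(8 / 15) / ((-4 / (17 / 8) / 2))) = -0.72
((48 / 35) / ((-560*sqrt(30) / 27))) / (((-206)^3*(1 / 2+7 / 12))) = 81*sqrt(30) / 348033549500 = 0.00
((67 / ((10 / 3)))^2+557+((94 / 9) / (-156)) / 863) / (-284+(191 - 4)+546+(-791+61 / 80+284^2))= 116440959452 / 9731354261265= 0.01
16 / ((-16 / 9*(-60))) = 3 / 20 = 0.15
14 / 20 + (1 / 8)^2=0.72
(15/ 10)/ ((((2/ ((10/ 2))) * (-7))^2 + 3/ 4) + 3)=0.13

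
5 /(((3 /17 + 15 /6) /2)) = 340 /91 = 3.74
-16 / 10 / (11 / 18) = -144 / 55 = -2.62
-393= -393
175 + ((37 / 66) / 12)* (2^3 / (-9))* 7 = 174.71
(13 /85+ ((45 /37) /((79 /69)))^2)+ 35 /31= 2.41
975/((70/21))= 585/2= 292.50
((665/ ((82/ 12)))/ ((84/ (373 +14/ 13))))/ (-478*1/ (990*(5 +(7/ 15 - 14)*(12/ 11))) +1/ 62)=69215978655/ 10473983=6608.37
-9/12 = -3/4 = -0.75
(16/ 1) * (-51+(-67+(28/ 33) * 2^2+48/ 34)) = -1016032/ 561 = -1811.11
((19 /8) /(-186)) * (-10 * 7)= 665 /744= 0.89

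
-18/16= -9/8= -1.12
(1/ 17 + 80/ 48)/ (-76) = -22/ 969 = -0.02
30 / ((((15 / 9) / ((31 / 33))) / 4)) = 744 / 11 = 67.64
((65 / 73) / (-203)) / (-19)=65 / 281561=0.00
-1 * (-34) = 34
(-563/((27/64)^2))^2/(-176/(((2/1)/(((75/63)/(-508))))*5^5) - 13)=-590946901164032000/767729057391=-769733.67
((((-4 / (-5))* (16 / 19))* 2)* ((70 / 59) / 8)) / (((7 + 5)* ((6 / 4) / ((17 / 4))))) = 476 / 10089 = 0.05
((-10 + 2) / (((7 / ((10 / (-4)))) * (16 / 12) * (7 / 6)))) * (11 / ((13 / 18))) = 17820 / 637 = 27.97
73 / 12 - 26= -239 / 12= -19.92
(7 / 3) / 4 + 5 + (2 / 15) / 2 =113 / 20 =5.65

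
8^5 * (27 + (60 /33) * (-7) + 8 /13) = 69763072 /143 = 487853.65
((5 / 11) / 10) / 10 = 1 / 220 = 0.00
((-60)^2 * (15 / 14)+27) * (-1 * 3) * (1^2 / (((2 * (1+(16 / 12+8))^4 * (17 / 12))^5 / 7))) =-2211545280205989792 / 953846484877475711724991325881391057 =-0.00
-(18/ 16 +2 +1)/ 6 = -11/ 16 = -0.69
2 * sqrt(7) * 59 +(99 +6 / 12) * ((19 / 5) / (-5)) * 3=-11343 / 50 +118 * sqrt(7)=85.34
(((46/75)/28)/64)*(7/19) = 23/182400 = 0.00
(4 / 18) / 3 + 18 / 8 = 251 / 108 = 2.32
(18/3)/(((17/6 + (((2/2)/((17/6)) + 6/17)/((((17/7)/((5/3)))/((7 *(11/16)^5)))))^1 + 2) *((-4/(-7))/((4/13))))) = 0.60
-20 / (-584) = 5 / 146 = 0.03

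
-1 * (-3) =3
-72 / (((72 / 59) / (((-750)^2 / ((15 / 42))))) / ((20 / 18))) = -103250000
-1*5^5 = -3125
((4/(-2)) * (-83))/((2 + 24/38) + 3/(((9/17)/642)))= 1577/34586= 0.05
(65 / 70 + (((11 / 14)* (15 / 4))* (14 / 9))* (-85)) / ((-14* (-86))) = -0.32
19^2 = 361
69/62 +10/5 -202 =-198.89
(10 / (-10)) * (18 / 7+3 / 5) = -111 / 35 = -3.17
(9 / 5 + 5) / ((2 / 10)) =34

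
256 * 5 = 1280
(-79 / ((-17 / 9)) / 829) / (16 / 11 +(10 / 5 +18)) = 7821 / 3325948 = 0.00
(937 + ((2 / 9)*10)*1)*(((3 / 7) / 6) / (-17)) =-8453 / 2142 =-3.95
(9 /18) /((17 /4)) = 2 /17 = 0.12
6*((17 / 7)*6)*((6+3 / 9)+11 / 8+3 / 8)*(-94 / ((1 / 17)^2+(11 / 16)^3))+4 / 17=-3119282553508 / 15420615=-202280.04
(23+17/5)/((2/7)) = 462/5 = 92.40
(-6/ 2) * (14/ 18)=-7/ 3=-2.33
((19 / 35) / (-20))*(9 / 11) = -171 / 7700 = -0.02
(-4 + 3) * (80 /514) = -40 /257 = -0.16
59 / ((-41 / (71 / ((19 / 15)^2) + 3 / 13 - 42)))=-687468 / 192413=-3.57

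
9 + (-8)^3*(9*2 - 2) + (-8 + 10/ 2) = -8186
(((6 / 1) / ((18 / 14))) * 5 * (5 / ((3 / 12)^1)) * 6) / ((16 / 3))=525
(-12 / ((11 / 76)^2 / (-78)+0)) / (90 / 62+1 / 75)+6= 483546306 / 15851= 30505.73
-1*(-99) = 99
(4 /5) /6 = 2 /15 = 0.13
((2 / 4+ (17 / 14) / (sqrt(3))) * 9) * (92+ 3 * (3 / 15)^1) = 4167 / 10+ 23613 * sqrt(3) / 70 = 1000.97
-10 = -10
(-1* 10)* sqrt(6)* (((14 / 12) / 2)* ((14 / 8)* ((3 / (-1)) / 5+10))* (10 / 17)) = -11515* sqrt(6) / 204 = -138.26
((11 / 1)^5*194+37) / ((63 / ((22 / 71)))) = 687366482 / 4473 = 153670.13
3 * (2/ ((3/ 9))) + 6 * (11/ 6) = 29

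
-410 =-410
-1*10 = -10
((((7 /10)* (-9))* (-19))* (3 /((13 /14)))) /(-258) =-1.50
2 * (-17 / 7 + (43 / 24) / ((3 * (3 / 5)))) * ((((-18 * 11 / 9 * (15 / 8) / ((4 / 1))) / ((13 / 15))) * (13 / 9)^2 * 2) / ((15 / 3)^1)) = 1549405 / 54432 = 28.46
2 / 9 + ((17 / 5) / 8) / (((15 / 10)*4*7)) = 1171 / 5040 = 0.23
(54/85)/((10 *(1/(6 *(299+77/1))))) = 60912/425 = 143.32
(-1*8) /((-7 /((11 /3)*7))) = 29.33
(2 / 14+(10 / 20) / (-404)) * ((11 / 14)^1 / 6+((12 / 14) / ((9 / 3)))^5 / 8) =7064553 / 380241568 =0.02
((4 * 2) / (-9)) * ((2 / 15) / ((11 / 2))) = -32 / 1485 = -0.02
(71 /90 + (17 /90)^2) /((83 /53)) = 353987 /672300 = 0.53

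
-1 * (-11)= 11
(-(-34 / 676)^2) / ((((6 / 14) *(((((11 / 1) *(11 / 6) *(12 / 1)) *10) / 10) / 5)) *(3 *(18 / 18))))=-0.00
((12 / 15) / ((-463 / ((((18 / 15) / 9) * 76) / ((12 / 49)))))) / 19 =-392 / 104175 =-0.00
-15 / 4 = -3.75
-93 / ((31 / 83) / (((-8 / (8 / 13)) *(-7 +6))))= -3237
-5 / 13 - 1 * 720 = -720.38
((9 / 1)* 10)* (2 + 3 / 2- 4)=-45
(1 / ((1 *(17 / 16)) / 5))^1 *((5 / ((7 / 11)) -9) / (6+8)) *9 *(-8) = 23040 / 833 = 27.66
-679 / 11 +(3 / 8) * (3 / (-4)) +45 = -5987 / 352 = -17.01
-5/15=-1/3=-0.33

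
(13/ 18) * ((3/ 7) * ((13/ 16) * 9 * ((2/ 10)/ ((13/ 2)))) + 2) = 7631/ 5040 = 1.51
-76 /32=-2.38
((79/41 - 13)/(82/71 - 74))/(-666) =-16117/70613316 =-0.00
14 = 14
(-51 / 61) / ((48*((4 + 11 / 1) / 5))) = -17 / 2928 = -0.01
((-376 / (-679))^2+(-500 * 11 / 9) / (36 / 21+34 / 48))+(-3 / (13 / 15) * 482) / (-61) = -9114512323162 / 40582211943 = -224.59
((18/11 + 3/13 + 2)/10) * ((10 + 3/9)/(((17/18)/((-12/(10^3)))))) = -154287/3038750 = -0.05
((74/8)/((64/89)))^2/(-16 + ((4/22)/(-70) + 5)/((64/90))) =-834976373/45277184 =-18.44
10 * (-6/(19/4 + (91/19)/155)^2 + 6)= 60661227220/1057276587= 57.37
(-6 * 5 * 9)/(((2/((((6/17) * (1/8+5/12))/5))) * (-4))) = 1.29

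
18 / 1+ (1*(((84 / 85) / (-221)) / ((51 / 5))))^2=73426485682 / 4079249161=18.00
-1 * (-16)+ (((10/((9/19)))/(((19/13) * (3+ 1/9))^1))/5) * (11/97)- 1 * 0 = 21871/1358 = 16.11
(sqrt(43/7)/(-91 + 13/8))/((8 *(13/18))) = -18 *sqrt(301)/65065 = -0.00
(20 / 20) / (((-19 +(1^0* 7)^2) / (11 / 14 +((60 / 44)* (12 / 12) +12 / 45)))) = 5581 / 69300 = 0.08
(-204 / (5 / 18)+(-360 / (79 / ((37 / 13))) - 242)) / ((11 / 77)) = -35562898 / 5135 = -6925.59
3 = 3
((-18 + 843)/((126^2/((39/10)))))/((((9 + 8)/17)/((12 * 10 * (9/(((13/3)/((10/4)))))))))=12375/98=126.28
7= 7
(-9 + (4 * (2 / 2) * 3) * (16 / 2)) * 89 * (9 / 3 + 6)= 69687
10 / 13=0.77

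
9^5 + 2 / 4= 118099 / 2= 59049.50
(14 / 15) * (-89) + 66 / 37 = -45112 / 555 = -81.28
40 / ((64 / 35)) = 175 / 8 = 21.88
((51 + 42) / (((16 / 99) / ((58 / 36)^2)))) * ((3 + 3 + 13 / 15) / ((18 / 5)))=29538443 / 10368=2849.00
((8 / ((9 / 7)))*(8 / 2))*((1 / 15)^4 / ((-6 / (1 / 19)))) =-112 / 25970625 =-0.00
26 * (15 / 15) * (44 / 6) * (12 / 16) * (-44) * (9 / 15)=-18876 / 5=-3775.20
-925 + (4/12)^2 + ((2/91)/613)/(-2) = -464337701/502047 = -924.89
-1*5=-5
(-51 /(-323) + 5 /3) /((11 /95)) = 520 /33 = 15.76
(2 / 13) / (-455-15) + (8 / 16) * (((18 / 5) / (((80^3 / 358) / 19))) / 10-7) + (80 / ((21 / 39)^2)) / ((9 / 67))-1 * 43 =6924023355465659 / 3448972800000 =2007.56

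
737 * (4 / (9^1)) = 2948 / 9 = 327.56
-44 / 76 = -11 / 19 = -0.58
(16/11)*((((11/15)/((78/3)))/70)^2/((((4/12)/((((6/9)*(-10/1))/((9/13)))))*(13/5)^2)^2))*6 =8800/340075827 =0.00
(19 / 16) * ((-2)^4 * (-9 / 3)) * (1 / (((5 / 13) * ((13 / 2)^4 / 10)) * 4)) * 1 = -456 / 2197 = -0.21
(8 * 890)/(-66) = -3560/33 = -107.88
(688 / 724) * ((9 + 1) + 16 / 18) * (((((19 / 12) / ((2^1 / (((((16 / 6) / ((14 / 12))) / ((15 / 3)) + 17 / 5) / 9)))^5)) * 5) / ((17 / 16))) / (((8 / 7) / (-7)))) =-36765 / 172312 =-0.21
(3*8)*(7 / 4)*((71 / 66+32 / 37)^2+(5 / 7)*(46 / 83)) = 14419742021 / 82493202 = 174.80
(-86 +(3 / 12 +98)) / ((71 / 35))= 1715 / 284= 6.04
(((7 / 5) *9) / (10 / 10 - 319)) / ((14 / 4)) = -3 / 265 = -0.01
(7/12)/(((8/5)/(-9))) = -105/32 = -3.28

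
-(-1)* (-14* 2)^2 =784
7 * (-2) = -14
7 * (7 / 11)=49 / 11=4.45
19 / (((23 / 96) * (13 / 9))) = 16416 / 299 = 54.90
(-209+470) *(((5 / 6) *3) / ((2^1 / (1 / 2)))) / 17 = 1305 / 136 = 9.60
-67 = -67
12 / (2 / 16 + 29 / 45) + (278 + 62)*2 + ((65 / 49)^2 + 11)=471110852 / 665077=708.36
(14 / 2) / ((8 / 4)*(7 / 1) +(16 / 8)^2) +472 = 8503 / 18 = 472.39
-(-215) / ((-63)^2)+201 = 797984 / 3969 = 201.05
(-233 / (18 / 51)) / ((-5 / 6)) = 3961 / 5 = 792.20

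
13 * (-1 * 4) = -52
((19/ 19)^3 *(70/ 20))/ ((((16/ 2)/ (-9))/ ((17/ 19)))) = -1071/ 304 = -3.52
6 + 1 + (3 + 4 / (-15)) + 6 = 15.73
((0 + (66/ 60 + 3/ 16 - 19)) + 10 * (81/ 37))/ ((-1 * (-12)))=12371/ 35520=0.35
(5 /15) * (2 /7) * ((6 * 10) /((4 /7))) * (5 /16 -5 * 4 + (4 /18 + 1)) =-13295 /72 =-184.65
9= 9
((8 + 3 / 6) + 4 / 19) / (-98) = -331 / 3724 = -0.09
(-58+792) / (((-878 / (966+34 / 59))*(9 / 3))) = -20929276 / 77703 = -269.35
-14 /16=-7 /8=-0.88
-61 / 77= -0.79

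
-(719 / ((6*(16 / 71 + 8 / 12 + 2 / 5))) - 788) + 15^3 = 11201331 / 2752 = 4070.25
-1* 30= -30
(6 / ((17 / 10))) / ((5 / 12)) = 144 / 17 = 8.47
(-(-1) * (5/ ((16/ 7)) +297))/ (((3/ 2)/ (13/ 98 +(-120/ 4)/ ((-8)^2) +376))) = 939913089/ 12544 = 74929.30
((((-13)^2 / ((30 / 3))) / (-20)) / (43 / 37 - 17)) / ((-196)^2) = 6253 / 4502355200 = 0.00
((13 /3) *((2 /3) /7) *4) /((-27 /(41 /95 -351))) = 3463616 /161595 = 21.43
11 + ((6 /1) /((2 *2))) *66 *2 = 209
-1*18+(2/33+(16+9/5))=-0.14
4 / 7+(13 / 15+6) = 781 / 105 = 7.44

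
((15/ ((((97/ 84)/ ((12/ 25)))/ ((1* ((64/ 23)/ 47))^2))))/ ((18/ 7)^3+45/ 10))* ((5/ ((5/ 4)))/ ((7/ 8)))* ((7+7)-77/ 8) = 3776446464/ 185781333463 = 0.02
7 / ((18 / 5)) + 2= 71 / 18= 3.94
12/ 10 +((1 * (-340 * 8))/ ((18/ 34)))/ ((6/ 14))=-11986.95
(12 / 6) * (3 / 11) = 6 / 11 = 0.55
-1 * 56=-56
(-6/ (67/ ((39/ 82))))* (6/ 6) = -117/ 2747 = -0.04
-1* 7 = -7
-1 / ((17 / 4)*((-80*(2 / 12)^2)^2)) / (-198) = 0.00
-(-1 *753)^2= -567009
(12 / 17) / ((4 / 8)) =1.41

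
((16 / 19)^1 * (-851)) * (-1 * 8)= 108928 / 19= 5733.05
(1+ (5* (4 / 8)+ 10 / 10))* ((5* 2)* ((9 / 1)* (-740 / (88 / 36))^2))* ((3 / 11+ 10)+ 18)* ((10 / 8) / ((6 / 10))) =2909796665625 / 1331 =2186173302.50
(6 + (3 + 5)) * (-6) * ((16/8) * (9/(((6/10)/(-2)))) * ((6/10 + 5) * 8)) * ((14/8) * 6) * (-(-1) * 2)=4741632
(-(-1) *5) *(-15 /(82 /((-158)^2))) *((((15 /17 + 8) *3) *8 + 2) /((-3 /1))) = 1141478900 /697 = 1637702.87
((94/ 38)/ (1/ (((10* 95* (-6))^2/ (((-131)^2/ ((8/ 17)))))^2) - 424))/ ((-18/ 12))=111412108800000000/ 28644764228489522831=0.00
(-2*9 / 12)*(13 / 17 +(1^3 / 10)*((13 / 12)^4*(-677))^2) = -6355897673249033 / 48731258880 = -130427.53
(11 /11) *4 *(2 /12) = 2 /3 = 0.67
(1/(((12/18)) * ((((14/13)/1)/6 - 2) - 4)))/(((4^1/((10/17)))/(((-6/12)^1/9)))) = 65/30872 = 0.00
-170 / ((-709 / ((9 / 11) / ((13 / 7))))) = 10710 / 101387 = 0.11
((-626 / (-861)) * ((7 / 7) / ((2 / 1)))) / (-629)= -313 / 541569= -0.00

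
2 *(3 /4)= 3 /2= 1.50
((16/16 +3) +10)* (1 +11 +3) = 210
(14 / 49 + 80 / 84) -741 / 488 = -0.28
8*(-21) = -168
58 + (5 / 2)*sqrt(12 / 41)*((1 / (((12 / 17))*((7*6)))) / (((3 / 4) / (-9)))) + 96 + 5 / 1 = 159 - 85*sqrt(123) / 1722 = 158.45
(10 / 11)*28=280 / 11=25.45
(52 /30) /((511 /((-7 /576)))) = -13 /315360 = -0.00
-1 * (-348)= 348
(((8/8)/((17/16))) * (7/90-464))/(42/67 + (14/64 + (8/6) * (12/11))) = -7877622016/41498955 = -189.83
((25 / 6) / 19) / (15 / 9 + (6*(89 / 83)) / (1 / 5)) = 83 / 12806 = 0.01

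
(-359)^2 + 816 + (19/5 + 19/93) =60310967/465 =129701.00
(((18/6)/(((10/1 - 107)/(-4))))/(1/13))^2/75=8112/235225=0.03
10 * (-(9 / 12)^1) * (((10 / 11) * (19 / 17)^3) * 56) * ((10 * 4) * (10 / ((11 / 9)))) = -103708080000 / 594473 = -174453.81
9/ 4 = 2.25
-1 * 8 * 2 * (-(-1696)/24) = -3392/3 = -1130.67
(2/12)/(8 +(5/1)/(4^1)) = 0.02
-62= -62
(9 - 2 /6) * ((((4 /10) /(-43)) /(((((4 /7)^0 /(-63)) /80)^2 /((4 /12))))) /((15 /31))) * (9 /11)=-545965056 /473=-1154260.16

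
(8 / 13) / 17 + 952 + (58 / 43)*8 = 9149744 / 9503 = 962.83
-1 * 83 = -83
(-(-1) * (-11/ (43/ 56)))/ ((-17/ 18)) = 15.17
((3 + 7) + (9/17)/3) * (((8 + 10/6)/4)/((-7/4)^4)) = 321088/122451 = 2.62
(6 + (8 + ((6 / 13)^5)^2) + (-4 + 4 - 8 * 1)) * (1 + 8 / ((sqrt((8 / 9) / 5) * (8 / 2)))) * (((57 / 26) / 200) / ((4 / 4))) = 0.38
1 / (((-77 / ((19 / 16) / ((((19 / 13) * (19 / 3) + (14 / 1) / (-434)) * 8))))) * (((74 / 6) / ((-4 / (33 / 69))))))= 1584999 / 11183760896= 0.00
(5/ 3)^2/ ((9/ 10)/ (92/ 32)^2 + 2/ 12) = 132250/ 13119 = 10.08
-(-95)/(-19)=-5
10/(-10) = -1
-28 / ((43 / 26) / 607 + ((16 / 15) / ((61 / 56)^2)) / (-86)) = 1060570285320 / 292736881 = 3622.95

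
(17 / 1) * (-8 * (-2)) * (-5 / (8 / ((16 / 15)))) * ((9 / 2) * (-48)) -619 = 38549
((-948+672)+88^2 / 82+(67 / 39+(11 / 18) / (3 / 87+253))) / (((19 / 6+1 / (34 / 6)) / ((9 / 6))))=-80.69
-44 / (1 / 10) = -440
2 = 2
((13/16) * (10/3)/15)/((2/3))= 13/48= 0.27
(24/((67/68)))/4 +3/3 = 475/67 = 7.09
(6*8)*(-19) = -912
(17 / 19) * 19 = 17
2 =2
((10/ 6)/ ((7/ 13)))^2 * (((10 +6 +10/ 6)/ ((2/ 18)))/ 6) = 223925/ 882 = 253.88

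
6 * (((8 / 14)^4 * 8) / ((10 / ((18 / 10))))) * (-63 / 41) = -497664 / 351575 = -1.42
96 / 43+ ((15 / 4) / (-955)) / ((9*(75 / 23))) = 16501411 / 7391700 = 2.23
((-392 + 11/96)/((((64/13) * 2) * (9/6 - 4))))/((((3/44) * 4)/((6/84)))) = 5379803/1290240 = 4.17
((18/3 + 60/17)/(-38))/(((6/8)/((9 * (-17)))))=972/19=51.16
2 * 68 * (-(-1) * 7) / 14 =68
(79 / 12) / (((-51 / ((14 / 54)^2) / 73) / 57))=-36.10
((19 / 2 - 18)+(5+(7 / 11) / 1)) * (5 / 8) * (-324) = 25515 / 44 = 579.89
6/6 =1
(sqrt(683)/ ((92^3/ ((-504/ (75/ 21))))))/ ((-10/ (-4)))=-441 * sqrt(683)/ 6083500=-0.00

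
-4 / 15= -0.27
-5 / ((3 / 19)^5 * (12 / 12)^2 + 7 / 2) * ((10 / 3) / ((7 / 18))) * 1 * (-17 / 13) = 25256209800 / 1577319289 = 16.01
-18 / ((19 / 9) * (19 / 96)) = -15552 / 361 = -43.08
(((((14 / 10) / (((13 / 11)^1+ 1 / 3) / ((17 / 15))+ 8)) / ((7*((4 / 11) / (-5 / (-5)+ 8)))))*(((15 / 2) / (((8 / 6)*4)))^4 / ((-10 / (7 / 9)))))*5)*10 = -6560544375 / 813694976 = -8.06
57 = 57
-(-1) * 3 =3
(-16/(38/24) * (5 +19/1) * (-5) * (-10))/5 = -46080/19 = -2425.26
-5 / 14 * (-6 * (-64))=-960 / 7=-137.14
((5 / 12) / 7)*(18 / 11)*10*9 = 675 / 77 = 8.77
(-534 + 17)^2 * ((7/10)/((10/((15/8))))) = 5613069/160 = 35081.68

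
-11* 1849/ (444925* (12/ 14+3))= -142373/ 12012975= -0.01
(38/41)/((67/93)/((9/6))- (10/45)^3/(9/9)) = 429381/217423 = 1.97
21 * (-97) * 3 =-6111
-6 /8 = -3 /4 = -0.75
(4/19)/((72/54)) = 3/19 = 0.16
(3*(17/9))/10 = 0.57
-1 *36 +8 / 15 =-532 / 15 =-35.47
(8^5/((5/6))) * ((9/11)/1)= 1769472/55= 32172.22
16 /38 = 8 /19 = 0.42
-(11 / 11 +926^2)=-857477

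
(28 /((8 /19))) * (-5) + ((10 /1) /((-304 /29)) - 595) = -141125 /152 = -928.45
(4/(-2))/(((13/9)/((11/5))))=-198/65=-3.05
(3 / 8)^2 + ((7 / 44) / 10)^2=13637 / 96800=0.14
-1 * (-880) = 880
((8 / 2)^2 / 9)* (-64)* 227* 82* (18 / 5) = -38121472 / 5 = -7624294.40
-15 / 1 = -15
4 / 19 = 0.21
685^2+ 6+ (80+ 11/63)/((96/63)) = 45051227/96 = 469283.61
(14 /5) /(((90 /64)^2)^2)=14680064 /20503125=0.72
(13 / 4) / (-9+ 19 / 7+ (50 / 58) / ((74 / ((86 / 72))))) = -135198 / 260903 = -0.52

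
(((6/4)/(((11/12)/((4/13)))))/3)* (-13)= -24/11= -2.18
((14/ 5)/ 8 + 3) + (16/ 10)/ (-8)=63/ 20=3.15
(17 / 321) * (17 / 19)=289 / 6099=0.05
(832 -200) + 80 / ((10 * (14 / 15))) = 4484 / 7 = 640.57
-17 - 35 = -52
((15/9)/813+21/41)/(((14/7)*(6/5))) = 0.21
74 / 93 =0.80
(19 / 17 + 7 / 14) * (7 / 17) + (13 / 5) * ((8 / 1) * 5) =60497 / 578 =104.67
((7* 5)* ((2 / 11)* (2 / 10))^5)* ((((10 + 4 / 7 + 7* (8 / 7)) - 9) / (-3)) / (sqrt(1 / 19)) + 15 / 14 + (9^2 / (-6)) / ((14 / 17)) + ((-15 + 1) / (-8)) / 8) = -3383 / 100656875 - 2144* sqrt(19) / 301970625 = -0.00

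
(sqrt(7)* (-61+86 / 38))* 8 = -8928* sqrt(7) / 19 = -1243.22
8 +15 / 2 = 31 / 2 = 15.50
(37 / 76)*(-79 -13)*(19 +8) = -22977 / 19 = -1209.32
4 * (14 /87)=56 /87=0.64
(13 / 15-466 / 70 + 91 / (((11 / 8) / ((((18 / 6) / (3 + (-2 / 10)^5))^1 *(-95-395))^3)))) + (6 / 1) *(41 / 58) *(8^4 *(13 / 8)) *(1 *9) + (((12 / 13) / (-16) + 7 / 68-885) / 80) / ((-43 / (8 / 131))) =-1555285619930565229960573651927 / 199690961318203825470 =-7788462781.01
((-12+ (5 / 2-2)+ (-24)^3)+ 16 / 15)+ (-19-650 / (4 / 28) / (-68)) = -3515563 / 255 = -13786.52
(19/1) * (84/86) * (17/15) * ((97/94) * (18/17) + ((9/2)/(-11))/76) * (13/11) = 26434863/978164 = 27.02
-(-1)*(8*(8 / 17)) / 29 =64 / 493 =0.13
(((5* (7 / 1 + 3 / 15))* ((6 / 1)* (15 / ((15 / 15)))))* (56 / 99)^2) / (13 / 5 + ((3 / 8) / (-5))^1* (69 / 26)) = 130457600 / 302137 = 431.78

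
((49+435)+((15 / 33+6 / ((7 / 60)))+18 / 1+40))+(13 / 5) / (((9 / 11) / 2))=2079827 / 3465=600.24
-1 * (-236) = 236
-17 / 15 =-1.13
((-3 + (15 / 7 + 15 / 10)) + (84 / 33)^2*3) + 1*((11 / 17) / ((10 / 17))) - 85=-270274 / 4235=-63.82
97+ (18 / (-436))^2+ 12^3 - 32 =1793.00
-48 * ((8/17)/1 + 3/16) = -537/17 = -31.59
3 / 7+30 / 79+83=46346 / 553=83.81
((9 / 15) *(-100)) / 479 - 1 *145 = -69515 / 479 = -145.13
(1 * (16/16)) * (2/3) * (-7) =-14/3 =-4.67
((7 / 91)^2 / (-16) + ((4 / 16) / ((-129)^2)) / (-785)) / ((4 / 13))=-13063861 / 10868569920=-0.00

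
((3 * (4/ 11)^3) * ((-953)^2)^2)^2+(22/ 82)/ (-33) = 3084968784532599329579995113431/ 217902003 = 14157597186165376045579.51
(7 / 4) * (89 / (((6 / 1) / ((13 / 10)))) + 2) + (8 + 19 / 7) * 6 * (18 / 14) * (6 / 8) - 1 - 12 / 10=1141139 / 11760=97.04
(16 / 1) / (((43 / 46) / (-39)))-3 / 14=-401985 / 602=-667.75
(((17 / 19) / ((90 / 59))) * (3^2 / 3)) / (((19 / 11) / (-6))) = -6.11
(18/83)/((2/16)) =144/83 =1.73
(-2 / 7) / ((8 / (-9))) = 9 / 28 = 0.32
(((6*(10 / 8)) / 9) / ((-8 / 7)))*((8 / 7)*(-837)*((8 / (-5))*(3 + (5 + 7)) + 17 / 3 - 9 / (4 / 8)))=-50685 / 2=-25342.50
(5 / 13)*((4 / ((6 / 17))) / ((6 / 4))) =340 / 117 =2.91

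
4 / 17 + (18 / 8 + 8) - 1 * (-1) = 11.49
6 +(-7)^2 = 55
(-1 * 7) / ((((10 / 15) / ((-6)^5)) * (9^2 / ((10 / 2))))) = 5040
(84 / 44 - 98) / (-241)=1057 / 2651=0.40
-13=-13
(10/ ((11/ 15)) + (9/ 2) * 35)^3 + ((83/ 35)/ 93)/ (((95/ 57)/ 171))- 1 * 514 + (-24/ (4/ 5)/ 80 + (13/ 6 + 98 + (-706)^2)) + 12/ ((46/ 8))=2745332689090652/ 498226575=5510209.26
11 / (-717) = -11 / 717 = -0.02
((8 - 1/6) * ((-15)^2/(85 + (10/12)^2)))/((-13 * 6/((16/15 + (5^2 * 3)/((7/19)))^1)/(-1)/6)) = 18178002/56147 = 323.76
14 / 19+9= 185 / 19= 9.74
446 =446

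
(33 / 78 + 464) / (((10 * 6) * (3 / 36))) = 2415 / 26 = 92.88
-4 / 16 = -1 / 4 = -0.25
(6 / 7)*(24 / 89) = 144 / 623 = 0.23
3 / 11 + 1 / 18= 65 / 198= 0.33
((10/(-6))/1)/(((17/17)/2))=-10/3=-3.33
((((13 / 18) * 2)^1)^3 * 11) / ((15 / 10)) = 48334 / 2187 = 22.10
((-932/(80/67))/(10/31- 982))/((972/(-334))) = -80818147/295799040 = -0.27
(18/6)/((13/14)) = 42/13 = 3.23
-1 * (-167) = 167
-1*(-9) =9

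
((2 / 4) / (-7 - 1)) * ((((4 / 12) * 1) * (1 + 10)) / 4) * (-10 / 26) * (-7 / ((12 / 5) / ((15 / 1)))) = -9625 / 9984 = -0.96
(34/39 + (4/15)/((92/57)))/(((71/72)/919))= 966.44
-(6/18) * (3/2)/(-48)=1/96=0.01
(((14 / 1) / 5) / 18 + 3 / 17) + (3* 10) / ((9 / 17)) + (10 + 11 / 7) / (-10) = 598063 / 10710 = 55.84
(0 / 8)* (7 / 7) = 0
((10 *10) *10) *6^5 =7776000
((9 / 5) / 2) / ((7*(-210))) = -3 / 4900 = -0.00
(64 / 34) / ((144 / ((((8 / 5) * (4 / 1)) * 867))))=1088 / 15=72.53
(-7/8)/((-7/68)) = 17/2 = 8.50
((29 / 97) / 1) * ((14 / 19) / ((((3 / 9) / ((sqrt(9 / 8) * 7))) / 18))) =115101 * sqrt(2) / 1843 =88.32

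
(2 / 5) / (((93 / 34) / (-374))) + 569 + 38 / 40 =958379 / 1860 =515.26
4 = 4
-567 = -567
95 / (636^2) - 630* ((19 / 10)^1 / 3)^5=-3042959782 / 47401875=-64.19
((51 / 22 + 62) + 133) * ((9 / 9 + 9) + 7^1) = 73797 / 22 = 3354.41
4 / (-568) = -1 / 142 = -0.01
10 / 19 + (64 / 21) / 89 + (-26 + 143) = 117.56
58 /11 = 5.27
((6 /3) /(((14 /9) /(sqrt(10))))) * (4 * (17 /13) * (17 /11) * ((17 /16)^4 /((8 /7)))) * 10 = 1086190605 * sqrt(10) /9371648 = 366.51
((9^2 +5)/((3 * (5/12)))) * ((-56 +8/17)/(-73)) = 324736/6205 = 52.33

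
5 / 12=0.42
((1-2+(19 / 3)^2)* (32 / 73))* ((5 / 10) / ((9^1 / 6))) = 11264 / 1971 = 5.71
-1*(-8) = 8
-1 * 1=-1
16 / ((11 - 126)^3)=-16 / 1520875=-0.00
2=2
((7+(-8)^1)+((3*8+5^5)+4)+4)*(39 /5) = 123084 /5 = 24616.80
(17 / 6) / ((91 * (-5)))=-17 / 2730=-0.01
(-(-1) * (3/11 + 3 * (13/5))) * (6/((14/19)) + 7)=122.24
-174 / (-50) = 87 / 25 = 3.48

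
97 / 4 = 24.25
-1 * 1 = -1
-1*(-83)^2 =-6889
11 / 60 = 0.18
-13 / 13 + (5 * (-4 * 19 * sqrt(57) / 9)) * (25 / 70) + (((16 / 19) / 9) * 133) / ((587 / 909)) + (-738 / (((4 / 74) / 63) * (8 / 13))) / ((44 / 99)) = -59073143181 / 18784-950 * sqrt(57) / 63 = -3144978.79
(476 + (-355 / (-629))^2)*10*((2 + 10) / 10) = 2261413692 / 395641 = 5715.82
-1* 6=-6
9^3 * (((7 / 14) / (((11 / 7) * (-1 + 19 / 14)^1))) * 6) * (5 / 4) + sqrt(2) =sqrt(2) + 107163 / 22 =4872.46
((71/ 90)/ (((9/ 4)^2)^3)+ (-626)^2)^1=9371653944628/ 23914845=391876.01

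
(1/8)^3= 1/512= 0.00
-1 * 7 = -7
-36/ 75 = -12/ 25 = -0.48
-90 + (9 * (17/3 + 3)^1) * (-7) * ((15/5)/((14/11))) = -1377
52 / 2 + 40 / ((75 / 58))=854 / 15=56.93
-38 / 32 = -19 / 16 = -1.19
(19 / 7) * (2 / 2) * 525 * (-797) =-1135725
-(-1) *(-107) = -107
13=13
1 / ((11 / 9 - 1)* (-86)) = -9 / 172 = -0.05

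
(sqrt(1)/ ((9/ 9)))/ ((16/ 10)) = 5/ 8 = 0.62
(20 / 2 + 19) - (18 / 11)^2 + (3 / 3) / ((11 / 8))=3273 / 121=27.05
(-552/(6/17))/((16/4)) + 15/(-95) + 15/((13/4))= -95476/247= -386.54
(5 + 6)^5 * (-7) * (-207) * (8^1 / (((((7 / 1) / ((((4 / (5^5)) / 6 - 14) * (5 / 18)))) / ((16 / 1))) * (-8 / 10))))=7778644766464 / 375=20743052710.57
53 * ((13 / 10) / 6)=689 / 60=11.48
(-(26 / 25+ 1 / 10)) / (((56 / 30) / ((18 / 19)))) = -81 / 140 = -0.58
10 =10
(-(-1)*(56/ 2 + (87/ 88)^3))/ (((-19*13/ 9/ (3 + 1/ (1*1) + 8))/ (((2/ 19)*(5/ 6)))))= -1.11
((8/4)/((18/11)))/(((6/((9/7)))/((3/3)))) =11/42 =0.26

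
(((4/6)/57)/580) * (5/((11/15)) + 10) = 37/109098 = 0.00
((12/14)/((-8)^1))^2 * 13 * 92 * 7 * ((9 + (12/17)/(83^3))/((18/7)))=26157543477/77763032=336.38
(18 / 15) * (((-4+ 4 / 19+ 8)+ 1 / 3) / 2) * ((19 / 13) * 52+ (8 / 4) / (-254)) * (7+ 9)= 39993744 / 12065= 3314.86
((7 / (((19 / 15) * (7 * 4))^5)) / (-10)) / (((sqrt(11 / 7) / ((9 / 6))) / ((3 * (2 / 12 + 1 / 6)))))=-455625 * sqrt(77) / 267863042822144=-0.00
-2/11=-0.18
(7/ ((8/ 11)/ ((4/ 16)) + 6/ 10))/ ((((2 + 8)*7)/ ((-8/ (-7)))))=44/ 1351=0.03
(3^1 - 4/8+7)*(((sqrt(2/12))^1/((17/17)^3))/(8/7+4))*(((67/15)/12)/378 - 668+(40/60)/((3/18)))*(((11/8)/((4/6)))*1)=-1032.77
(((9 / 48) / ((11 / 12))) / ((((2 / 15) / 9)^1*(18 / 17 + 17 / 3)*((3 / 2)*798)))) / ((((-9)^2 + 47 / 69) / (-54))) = -12826755 / 11312782096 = -0.00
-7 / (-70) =1 / 10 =0.10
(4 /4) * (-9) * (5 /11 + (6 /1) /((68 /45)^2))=-705465 /25432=-27.74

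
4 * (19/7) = 76/7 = 10.86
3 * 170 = 510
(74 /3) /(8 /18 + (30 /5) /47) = 43.12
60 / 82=30 / 41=0.73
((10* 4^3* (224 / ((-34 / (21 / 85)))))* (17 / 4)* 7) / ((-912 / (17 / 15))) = 10976 / 285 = 38.51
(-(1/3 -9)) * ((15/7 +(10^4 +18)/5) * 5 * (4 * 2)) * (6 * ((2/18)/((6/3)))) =14601808/63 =231774.73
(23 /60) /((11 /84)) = 161 /55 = 2.93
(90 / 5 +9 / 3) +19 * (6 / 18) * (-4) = -13 / 3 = -4.33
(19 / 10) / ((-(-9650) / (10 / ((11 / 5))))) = 19 / 21230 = 0.00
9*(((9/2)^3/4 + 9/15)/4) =33669/640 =52.61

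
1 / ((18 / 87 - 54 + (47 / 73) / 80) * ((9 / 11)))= -1862960 / 81981333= -0.02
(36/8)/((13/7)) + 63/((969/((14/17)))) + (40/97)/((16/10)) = 37866119/13848302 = 2.73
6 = 6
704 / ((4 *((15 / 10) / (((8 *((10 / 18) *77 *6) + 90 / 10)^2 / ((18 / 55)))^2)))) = 390057394302528218200 / 19683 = 19816968668522492.41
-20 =-20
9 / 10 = 0.90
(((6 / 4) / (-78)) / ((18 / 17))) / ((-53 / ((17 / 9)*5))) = 1445 / 446472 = 0.00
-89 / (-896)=89 / 896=0.10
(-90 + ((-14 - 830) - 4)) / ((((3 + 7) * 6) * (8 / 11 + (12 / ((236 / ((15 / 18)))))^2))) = -35916958 / 1675005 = -21.44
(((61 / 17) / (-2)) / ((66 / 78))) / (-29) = 793 / 10846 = 0.07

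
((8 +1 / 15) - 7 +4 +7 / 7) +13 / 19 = 1924 / 285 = 6.75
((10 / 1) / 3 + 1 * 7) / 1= 31 / 3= 10.33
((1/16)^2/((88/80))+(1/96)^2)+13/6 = 2.17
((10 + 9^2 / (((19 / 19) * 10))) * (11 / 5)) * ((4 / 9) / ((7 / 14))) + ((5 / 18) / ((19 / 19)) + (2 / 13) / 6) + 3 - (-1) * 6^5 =15238663 / 1950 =7814.70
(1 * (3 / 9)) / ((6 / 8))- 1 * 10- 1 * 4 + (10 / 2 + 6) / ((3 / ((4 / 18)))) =-344 / 27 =-12.74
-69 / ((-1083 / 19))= 23 / 19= 1.21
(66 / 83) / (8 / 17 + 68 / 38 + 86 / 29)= 103037 / 677114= 0.15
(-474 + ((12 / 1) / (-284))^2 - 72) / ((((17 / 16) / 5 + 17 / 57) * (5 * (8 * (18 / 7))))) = -122022047 / 11740489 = -10.39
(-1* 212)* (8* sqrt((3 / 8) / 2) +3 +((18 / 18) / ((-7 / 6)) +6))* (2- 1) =-12084 / 7- 424* sqrt(3) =-2460.68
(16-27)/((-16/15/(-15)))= -2475/16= -154.69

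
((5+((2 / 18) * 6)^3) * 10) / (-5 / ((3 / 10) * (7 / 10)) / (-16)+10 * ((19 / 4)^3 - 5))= 64064 / 1237671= 0.05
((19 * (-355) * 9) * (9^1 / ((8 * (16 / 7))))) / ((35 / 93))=-10162017 / 128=-79390.76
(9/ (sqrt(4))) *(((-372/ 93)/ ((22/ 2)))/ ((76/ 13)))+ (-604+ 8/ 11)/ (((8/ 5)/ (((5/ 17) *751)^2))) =-1111117236969/ 60401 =-18395676.18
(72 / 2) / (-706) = -18 / 353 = -0.05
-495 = -495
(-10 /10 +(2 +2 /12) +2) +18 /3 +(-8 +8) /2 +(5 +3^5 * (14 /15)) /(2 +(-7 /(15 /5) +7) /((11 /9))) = 47047 /960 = 49.01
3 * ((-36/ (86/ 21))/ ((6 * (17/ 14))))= -3.62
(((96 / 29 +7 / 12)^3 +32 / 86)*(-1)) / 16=-107650303697 / 28995204096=-3.71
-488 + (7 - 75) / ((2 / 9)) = -794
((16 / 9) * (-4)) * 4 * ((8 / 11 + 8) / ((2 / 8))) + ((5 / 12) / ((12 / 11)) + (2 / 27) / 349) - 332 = -2196759557 / 1658448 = -1324.59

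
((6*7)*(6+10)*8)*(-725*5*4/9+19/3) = -25881856/3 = -8627285.33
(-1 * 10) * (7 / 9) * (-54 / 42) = 10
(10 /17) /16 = 5 /136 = 0.04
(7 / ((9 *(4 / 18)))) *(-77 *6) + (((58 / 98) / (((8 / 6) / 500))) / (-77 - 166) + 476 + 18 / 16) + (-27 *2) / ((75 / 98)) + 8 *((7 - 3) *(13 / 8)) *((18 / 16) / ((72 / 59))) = -1847031031 / 1587600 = -1163.41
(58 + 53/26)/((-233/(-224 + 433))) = -326249/6058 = -53.85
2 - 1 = 1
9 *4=36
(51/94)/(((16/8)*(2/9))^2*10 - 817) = -4131/6205598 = -0.00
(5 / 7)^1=5 / 7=0.71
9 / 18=1 / 2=0.50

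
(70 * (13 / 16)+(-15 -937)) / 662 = -7161 / 5296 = -1.35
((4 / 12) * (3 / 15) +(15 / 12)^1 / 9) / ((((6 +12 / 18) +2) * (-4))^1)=-37 / 6240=-0.01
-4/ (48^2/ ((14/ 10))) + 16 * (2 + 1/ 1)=138233/ 2880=48.00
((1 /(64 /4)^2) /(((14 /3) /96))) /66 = 3 /2464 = 0.00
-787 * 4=-3148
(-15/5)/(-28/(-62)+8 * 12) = -93/2990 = -0.03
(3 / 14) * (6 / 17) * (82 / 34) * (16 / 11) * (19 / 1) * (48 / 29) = 5384448 / 645337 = 8.34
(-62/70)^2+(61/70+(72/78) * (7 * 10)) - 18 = 1537441/31850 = 48.27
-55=-55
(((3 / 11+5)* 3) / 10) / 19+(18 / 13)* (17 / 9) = 36661 / 13585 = 2.70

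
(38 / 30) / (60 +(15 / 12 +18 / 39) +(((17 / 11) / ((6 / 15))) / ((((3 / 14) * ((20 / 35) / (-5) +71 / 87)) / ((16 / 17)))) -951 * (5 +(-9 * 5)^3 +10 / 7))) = 162574412 / 11121867059691915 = 0.00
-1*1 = -1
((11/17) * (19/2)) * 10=1045/17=61.47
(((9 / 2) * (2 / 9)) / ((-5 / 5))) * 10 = -10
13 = 13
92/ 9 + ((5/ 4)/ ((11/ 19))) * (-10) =-2251/ 198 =-11.37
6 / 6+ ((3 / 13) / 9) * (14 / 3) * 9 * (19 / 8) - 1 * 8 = -231 / 52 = -4.44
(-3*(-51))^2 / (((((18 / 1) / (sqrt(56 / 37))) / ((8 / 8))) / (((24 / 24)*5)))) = 13005*sqrt(518) / 37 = 7999.70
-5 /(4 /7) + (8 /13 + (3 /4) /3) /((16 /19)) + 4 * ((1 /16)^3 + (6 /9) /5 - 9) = -8623789 /199680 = -43.19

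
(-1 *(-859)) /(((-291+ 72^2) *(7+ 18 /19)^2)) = 310099 /111565293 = 0.00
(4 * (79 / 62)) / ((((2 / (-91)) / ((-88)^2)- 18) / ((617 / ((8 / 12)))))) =-51524080608 / 196612447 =-262.06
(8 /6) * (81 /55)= 108 /55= 1.96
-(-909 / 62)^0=-1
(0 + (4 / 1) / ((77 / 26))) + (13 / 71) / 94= 695097 / 513898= 1.35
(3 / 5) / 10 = 3 / 50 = 0.06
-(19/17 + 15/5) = -70/17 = -4.12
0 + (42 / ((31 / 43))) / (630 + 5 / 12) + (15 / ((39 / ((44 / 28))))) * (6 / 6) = 14870477 / 21340865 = 0.70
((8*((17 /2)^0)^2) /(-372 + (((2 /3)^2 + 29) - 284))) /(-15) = 24 /28195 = 0.00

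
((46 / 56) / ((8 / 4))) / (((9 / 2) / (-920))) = -5290 / 63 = -83.97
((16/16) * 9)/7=9/7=1.29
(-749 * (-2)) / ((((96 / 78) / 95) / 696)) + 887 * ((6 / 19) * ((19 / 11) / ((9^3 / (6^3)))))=80476448.35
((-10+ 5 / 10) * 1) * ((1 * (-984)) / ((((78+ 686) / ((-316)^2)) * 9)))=77787824 / 573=135755.36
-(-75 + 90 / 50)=366 / 5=73.20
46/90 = 23/45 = 0.51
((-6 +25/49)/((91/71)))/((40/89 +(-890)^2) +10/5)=-1699811/314346649162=-0.00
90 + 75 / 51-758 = -11331 / 17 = -666.53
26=26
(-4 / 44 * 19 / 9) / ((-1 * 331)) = 19 / 32769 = 0.00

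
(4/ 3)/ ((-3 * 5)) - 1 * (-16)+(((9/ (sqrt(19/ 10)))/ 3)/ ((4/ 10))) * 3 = 716/ 45+45 * sqrt(190)/ 38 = 32.23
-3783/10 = -378.30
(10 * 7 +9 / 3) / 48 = 73 / 48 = 1.52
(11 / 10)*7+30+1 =387 / 10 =38.70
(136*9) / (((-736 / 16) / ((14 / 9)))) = -952 / 23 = -41.39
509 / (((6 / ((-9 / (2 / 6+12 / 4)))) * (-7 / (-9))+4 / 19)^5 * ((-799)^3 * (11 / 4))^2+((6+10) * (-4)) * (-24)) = -4394514294582634791 / 136870626683794146357127954257300992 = -0.00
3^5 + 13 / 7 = 1714 / 7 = 244.86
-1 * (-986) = 986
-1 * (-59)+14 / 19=1135 / 19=59.74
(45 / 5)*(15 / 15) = 9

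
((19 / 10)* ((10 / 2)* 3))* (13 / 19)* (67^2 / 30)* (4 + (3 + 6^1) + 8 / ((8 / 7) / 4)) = 2392637 / 20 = 119631.85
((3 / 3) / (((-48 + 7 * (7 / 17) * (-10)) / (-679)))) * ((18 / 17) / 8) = 6111 / 5224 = 1.17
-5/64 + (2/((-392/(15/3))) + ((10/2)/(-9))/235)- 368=-488302915/1326528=-368.11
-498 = -498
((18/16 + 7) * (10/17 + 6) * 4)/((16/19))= 8645/34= 254.26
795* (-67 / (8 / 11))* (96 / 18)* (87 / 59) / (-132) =514895 / 118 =4363.52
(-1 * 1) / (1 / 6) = -6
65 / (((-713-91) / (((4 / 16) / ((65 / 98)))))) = -49 / 1608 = -0.03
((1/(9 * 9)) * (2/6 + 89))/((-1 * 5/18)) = -536/135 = -3.97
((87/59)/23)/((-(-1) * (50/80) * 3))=232/6785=0.03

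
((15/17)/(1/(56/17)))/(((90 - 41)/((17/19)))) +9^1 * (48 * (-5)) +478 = -3802882/2261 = -1681.95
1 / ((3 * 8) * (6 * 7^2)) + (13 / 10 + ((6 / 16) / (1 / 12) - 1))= 169349 / 35280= 4.80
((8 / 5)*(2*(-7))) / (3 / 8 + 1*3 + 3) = -896 / 255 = -3.51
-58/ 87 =-2/ 3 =-0.67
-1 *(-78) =78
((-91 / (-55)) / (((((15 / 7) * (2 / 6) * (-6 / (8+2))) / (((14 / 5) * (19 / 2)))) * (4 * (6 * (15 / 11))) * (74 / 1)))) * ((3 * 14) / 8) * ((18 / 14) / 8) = -84721 / 2368000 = -0.04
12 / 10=6 / 5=1.20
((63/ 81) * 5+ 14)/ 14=23/ 18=1.28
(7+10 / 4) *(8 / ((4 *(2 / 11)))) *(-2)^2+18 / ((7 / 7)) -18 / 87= 12638 / 29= 435.79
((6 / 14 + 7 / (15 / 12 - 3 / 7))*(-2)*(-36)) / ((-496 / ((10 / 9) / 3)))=-7205 / 14973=-0.48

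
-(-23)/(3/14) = 322/3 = 107.33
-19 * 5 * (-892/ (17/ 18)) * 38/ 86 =28981080/ 731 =39645.80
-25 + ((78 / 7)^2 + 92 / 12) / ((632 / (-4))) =-600029 / 23226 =-25.83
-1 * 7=-7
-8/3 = -2.67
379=379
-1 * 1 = -1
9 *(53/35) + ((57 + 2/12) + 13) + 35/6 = 3137/35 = 89.63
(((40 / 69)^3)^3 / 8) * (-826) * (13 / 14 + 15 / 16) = -50507776000000000 / 35452087835576229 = -1.42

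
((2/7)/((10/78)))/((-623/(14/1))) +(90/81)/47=-34838/1317645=-0.03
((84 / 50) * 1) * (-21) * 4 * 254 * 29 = -25987248 / 25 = -1039489.92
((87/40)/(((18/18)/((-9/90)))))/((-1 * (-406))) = -3/5600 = -0.00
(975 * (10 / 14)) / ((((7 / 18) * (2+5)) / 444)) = 38961000 / 343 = 113588.92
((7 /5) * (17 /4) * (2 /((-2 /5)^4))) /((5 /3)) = 8925 /32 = 278.91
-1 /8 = -0.12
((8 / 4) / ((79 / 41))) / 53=82 / 4187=0.02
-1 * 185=-185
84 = 84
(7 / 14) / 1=1 / 2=0.50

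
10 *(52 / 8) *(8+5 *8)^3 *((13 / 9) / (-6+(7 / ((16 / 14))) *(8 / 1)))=10383360 / 43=241473.49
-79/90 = -0.88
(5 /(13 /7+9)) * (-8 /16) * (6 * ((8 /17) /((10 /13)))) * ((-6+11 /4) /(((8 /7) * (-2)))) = -24843 /20672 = -1.20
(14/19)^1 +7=147/19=7.74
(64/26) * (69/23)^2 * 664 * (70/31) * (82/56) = 19601280/403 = 48638.41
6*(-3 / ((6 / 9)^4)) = -91.12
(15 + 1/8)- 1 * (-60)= 601/8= 75.12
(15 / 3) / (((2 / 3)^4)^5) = 17433922005 / 1048576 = 16626.28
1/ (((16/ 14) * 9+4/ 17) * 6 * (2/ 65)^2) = 502775/ 30048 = 16.73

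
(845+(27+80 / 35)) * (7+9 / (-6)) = 33660 / 7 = 4808.57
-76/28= -19/7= -2.71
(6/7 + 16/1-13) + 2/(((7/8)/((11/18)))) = 331/63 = 5.25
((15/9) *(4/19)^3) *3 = 0.05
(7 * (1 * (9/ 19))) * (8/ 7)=72/ 19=3.79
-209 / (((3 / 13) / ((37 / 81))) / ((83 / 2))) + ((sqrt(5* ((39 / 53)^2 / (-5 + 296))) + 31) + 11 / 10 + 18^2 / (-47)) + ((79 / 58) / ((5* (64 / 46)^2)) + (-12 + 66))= -57959343541853 / 3391580160 + 13* sqrt(1455) / 5141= -17089.09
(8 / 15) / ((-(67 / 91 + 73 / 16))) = -11648 / 115725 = -0.10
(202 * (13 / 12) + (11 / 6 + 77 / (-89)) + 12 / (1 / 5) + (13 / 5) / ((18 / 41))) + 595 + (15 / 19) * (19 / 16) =56496851 / 64080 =881.66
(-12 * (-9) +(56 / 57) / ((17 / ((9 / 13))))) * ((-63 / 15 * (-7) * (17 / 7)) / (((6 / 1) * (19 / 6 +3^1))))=1905372 / 9139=208.49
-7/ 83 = -0.08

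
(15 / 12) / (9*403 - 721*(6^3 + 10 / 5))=-5 / 614204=-0.00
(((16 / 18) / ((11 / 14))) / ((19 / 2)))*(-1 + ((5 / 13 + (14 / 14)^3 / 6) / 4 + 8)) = 62356 / 73359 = 0.85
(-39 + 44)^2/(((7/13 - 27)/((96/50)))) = -78/43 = -1.81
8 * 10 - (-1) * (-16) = 64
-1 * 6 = -6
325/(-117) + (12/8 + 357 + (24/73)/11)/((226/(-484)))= -57210326/74241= -770.60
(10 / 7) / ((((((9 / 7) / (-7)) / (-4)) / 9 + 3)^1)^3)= 10756480 / 204336469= 0.05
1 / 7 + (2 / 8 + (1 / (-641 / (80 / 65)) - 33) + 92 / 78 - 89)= -84297331 / 699972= -120.43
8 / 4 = 2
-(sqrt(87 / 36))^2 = -2.42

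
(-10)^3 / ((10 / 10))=-1000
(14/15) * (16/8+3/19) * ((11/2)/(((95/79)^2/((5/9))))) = 19702837/4629825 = 4.26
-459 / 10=-45.90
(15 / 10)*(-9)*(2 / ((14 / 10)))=-135 / 7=-19.29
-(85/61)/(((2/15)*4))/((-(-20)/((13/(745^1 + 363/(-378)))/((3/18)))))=-626535/45749512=-0.01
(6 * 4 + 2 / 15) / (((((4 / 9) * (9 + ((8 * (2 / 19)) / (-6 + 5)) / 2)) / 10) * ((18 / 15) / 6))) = 51585 / 163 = 316.47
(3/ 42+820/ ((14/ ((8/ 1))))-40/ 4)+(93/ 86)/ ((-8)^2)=17671243/ 38528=458.66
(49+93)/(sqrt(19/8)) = 284*sqrt(38)/19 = 92.14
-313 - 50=-363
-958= -958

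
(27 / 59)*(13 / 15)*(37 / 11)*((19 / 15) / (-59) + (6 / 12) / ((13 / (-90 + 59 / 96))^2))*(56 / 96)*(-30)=-5620862576749 / 10194595840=-551.36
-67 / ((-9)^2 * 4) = -67 / 324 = -0.21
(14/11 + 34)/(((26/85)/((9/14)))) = 74205/1001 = 74.13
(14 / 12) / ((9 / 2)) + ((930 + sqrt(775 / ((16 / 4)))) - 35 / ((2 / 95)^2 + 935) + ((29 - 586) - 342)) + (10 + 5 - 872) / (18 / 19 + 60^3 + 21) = 5 * sqrt(31) / 2 + 3243656626544192 / 103903878660129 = 45.14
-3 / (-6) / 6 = 1 / 12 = 0.08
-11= -11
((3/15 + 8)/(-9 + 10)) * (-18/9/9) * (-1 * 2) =3.64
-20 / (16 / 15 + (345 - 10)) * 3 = -900 / 5041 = -0.18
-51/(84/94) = -799/14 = -57.07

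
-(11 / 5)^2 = -121 / 25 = -4.84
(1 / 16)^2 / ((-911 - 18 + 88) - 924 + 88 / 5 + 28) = -5 / 2200832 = -0.00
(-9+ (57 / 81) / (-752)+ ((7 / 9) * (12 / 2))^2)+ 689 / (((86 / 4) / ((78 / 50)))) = 1370055143 / 21826800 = 62.77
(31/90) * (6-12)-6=-121/15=-8.07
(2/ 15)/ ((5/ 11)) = 22/ 75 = 0.29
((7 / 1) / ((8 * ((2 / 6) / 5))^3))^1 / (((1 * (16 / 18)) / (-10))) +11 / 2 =-1051861 / 2048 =-513.60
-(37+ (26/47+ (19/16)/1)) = -29133/752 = -38.74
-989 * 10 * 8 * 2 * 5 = -791200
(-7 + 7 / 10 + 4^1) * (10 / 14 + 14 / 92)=-279 / 140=-1.99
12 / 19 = 0.63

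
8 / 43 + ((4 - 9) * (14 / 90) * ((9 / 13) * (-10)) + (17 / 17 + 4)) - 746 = -411105 / 559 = -735.43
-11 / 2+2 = -7 / 2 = -3.50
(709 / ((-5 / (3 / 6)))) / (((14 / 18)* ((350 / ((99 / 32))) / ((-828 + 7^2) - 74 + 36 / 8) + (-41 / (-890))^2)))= 694.75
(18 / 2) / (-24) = -3 / 8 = -0.38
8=8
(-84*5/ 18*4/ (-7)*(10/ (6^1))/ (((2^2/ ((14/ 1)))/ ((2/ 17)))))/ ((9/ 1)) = 1400/ 1377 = 1.02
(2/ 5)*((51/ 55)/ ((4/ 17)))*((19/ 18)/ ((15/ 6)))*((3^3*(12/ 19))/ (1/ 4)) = 62424/ 1375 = 45.40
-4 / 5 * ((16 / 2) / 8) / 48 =-0.02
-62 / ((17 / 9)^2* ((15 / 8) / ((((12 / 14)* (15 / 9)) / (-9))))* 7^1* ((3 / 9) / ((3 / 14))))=13392 / 99127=0.14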